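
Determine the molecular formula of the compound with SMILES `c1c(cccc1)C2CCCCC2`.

Heavy atoms from the SMILES: 12 C.
Implicit hydrogens by atom environment:
  5 × C: 2 H each → 10
  5 × C (aromatic): 1 H each → 5
  1 × C: 1 H
  1 × C (aromatic): no H
  Total hydrogens = 16.
Molecular formula: C12H16

C12H16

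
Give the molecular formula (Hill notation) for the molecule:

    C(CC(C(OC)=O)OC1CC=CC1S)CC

Heavy atoms from the SMILES: 12 C, 3 O, 1 S.
Implicit hydrogens by atom environment:
  5 × C: 1 H each → 5
  4 × C: 2 H each → 8
  3 × O: no H
  2 × C: 3 H each → 6
  1 × C: no H
  1 × S: 1 H
  Total hydrogens = 20.
Molecular formula: C12H20O3S

C12H20O3S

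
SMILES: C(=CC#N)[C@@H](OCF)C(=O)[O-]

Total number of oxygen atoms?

3

The symbol for oxygen appears 3 times in the SMILES.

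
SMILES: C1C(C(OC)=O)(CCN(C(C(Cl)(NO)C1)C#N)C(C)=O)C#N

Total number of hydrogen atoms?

Hydrogens are implicit in SMILES; fill each atom to its normal valence:
  6 × C: no H
  4 × C: 2 H each → 8
  3 × N: no H
  3 × O: no H
  2 × C: 3 H each → 6
  1 × C: 1 H
  1 × Cl: no H
  1 × N: 1 H
  1 × O: 1 H
  Total hydrogens = 17.

17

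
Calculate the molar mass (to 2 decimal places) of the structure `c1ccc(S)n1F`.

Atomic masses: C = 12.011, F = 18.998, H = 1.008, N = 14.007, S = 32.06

117.14

Molecular formula: C4H4FNS.
M = 4×12.011 + 1×18.998 + 4×1.008 + 1×14.007 + 1×32.06 = 117.14 g/mol.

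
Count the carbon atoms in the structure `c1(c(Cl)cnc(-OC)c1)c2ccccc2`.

The symbol for carbon appears 12 times in the SMILES. Lowercase c denotes aromatic carbon and counts toward C.

12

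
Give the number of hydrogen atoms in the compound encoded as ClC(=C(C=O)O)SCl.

Hydrogens are implicit in SMILES; fill each atom to its normal valence:
  2 × C: no H
  2 × Cl: no H
  1 × C: 1 H
  1 × O: 1 H
  1 × O: no H
  1 × S: no H
  Total hydrogens = 2.

2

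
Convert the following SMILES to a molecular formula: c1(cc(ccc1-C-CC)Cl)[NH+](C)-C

C11H17ClN+

Heavy atoms from the SMILES: 11 C, 1 Cl, 1 N.
Implicit hydrogens by atom environment:
  3 × C: 3 H each → 9
  3 × C (aromatic): 1 H each → 3
  3 × C (aromatic): no H
  2 × C: 2 H each → 4
  1 × Cl: no H
  1 × N (charge +1): 1 H
  Total hydrogens = 17.
Net charge +1.
Molecular formula: C11H17ClN+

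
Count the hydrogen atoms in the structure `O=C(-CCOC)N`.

Hydrogens are implicit in SMILES; fill each atom to its normal valence:
  2 × C: 2 H each → 4
  2 × O: no H
  1 × C: 3 H
  1 × C: no H
  1 × N: 2 H
  Total hydrogens = 9.

9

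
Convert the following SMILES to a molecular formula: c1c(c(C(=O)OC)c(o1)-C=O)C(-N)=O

C8H7NO5

Heavy atoms from the SMILES: 8 C, 1 N, 5 O.
Implicit hydrogens by atom environment:
  4 × O: no H
  3 × C (aromatic): no H
  2 × C: no H
  1 × C: 3 H
  1 × C (aromatic): 1 H
  1 × C: 1 H
  1 × N: 2 H
  1 × O (aromatic): no H
  Total hydrogens = 7.
Molecular formula: C8H7NO5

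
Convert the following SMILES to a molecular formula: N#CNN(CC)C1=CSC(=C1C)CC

Heavy atoms from the SMILES: 10 C, 3 N, 1 S.
Implicit hydrogens by atom environment:
  3 × C: 3 H each → 9
  3 × C (aromatic): no H
  2 × C: 2 H each → 4
  2 × N: no H
  1 × C (aromatic): 1 H
  1 × C: no H
  1 × N: 1 H
  1 × S (aromatic): no H
  Total hydrogens = 15.
Molecular formula: C10H15N3S

C10H15N3S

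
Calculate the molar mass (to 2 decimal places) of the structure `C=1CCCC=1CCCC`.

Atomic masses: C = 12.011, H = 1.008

124.23

Molecular formula: C9H16.
M = 9×12.011 + 16×1.008 = 124.23 g/mol.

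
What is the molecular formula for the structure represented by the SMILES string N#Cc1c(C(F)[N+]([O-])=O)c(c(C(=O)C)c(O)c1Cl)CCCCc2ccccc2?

C20H18ClFN2O4

Heavy atoms from the SMILES: 20 C, 1 Cl, 1 F, 2 N, 4 O.
Implicit hydrogens by atom environment:
  7 × C (aromatic): no H
  5 × C (aromatic): 1 H each → 5
  4 × C: 2 H each → 8
  2 × C: no H
  2 × O: no H
  1 × C: 3 H
  1 × C: 1 H
  1 × Cl: no H
  1 × F: no H
  1 × N: no H
  1 × N (charge +1): no H
  1 × O: 1 H
  1 × O (charge -1): no H
  Total hydrogens = 18.
Molecular formula: C20H18ClFN2O4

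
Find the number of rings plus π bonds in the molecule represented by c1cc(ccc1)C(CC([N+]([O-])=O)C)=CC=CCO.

7

Molecular formula from the SMILES: C14H17NO3.
DoU = (2C + 2 + N − H − X)/2 = (2·14 + 2 + 1 − 17 − 0)/2 = 14/2 = 7.
(Structurally: 1 ring(s) + 6 π bond(s) = 7.)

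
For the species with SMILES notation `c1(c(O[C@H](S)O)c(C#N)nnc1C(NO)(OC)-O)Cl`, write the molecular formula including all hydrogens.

Heavy atoms from the SMILES: 8 C, 1 Cl, 4 N, 5 O, 1 S.
Implicit hydrogens by atom environment:
  4 × C (aromatic): no H
  3 × O: 1 H each → 3
  2 × C: no H
  2 × N (aromatic): no H
  2 × O: no H
  1 × C: 3 H
  1 × C: 1 H
  1 × Cl: no H
  1 × N: 1 H
  1 × N: no H
  1 × S: 1 H
  Total hydrogens = 9.
Molecular formula: C8H9ClN4O5S

C8H9ClN4O5S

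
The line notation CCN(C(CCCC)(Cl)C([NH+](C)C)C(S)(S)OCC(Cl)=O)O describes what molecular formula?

C13H27Cl2N2O3S2+

Heavy atoms from the SMILES: 13 C, 2 Cl, 2 N, 3 O, 2 S.
Implicit hydrogens by atom environment:
  5 × C: 2 H each → 10
  4 × C: 3 H each → 12
  3 × C: no H
  2 × Cl: no H
  2 × O: no H
  2 × S: 1 H each → 2
  1 × C: 1 H
  1 × N (charge +1): 1 H
  1 × N: no H
  1 × O: 1 H
  Total hydrogens = 27.
Net charge +1.
Molecular formula: C13H27Cl2N2O3S2+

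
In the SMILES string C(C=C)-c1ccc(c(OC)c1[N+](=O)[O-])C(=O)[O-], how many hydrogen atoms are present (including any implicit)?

10

Hydrogens are implicit in SMILES; fill each atom to its normal valence:
  4 × C (aromatic): no H
  3 × O: no H
  2 × C: 2 H each → 4
  2 × C (aromatic): 1 H each → 2
  2 × O (charge -1): no H
  1 × C: 3 H
  1 × C: 1 H
  1 × C: no H
  1 × N (charge +1): no H
  Total hydrogens = 10.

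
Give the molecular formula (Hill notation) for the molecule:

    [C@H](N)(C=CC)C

Heavy atoms from the SMILES: 5 C, 1 N.
Implicit hydrogens by atom environment:
  3 × C: 1 H each → 3
  2 × C: 3 H each → 6
  1 × N: 2 H
  Total hydrogens = 11.
Molecular formula: C5H11N

C5H11N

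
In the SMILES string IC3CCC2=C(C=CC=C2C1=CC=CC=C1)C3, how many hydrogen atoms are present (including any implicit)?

Hydrogens are implicit in SMILES; fill each atom to its normal valence:
  8 × C (aromatic): 1 H each → 8
  4 × C (aromatic): no H
  3 × C: 2 H each → 6
  1 × C: 1 H
  1 × I: no H
  Total hydrogens = 15.

15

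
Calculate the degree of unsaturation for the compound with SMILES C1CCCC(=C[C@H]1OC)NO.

2

Molecular formula from the SMILES: C8H15NO2.
DoU = (2C + 2 + N − H − X)/2 = (2·8 + 2 + 1 − 15 − 0)/2 = 4/2 = 2.
(Structurally: 1 ring(s) + 1 π bond(s) = 2.)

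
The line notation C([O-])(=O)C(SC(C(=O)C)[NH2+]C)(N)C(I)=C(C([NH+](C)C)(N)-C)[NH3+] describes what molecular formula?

[C12H26IN5O3S]2+

Heavy atoms from the SMILES: 12 C, 1 I, 5 N, 3 O, 1 S.
Implicit hydrogens by atom environment:
  6 × C: no H
  5 × C: 3 H each → 15
  2 × N: 2 H each → 4
  2 × O: no H
  1 × C: 1 H
  1 × I: no H
  1 × N (charge +1): 3 H
  1 × N (charge +1): 2 H
  1 × N (charge +1): 1 H
  1 × O (charge -1): no H
  1 × S: no H
  Total hydrogens = 26.
Net charge +2.
Molecular formula: [C12H26IN5O3S]2+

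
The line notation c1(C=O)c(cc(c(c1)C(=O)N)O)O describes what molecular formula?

Heavy atoms from the SMILES: 8 C, 1 N, 4 O.
Implicit hydrogens by atom environment:
  4 × C (aromatic): no H
  2 × C (aromatic): 1 H each → 2
  2 × O: 1 H each → 2
  2 × O: no H
  1 × C: 1 H
  1 × C: no H
  1 × N: 2 H
  Total hydrogens = 7.
Molecular formula: C8H7NO4

C8H7NO4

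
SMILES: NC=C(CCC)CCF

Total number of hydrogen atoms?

Hydrogens are implicit in SMILES; fill each atom to its normal valence:
  4 × C: 2 H each → 8
  1 × C: 3 H
  1 × C: 1 H
  1 × C: no H
  1 × F: no H
  1 × N: 2 H
  Total hydrogens = 14.

14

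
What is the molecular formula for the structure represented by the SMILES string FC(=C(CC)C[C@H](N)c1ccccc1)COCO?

Heavy atoms from the SMILES: 14 C, 1 F, 1 N, 2 O.
Implicit hydrogens by atom environment:
  5 × C (aromatic): 1 H each → 5
  4 × C: 2 H each → 8
  2 × C: no H
  1 × C: 3 H
  1 × C: 1 H
  1 × C (aromatic): no H
  1 × F: no H
  1 × N: 2 H
  1 × O: 1 H
  1 × O: no H
  Total hydrogens = 20.
Molecular formula: C14H20FNO2

C14H20FNO2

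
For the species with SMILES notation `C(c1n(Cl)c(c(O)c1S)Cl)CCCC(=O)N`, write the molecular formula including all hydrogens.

Heavy atoms from the SMILES: 9 C, 2 Cl, 2 N, 2 O, 1 S.
Implicit hydrogens by atom environment:
  4 × C: 2 H each → 8
  4 × C (aromatic): no H
  2 × Cl: no H
  1 × C: no H
  1 × N: 2 H
  1 × N (aromatic): no H
  1 × O: 1 H
  1 × O: no H
  1 × S: 1 H
  Total hydrogens = 12.
Molecular formula: C9H12Cl2N2O2S

C9H12Cl2N2O2S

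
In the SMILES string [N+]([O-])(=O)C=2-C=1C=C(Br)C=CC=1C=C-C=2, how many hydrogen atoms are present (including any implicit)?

Hydrogens are implicit in SMILES; fill each atom to its normal valence:
  6 × C (aromatic): 1 H each → 6
  4 × C (aromatic): no H
  1 × Br: no H
  1 × N (charge +1): no H
  1 × O: no H
  1 × O (charge -1): no H
  Total hydrogens = 6.

6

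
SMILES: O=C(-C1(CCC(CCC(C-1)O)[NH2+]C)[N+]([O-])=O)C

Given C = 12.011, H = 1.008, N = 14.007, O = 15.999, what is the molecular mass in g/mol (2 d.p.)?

245.30

Molecular formula: C11H21N2O4+.
M = 11×12.011 + 21×1.008 + 2×14.007 + 4×15.999 = 245.30 g/mol.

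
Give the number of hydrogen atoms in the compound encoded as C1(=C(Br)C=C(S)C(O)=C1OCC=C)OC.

Hydrogens are implicit in SMILES; fill each atom to its normal valence:
  5 × C (aromatic): no H
  2 × C: 2 H each → 4
  2 × O: no H
  1 × Br: no H
  1 × C: 3 H
  1 × C (aromatic): 1 H
  1 × C: 1 H
  1 × O: 1 H
  1 × S: 1 H
  Total hydrogens = 11.

11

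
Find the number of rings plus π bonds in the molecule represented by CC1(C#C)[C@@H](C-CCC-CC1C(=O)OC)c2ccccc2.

8

Molecular formula from the SMILES: C19H24O2.
DoU = (2C + 2 + N − H − X)/2 = (2·19 + 2 + 0 − 24 − 0)/2 = 16/2 = 8.
(Structurally: 2 ring(s) + 6 π bond(s) = 8.)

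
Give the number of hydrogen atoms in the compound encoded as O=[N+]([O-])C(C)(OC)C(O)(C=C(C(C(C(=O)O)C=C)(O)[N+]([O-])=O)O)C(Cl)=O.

15

Hydrogens are implicit in SMILES; fill each atom to its normal valence:
  6 × C: no H
  5 × O: no H
  4 × O: 1 H each → 4
  3 × C: 1 H each → 3
  2 × C: 3 H each → 6
  2 × N (charge +1): no H
  2 × O (charge -1): no H
  1 × C: 2 H
  1 × Cl: no H
  Total hydrogens = 15.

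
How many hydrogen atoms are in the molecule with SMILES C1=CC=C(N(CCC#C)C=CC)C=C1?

15

Hydrogens are implicit in SMILES; fill each atom to its normal valence:
  5 × C (aromatic): 1 H each → 5
  3 × C: 1 H each → 3
  2 × C: 2 H each → 4
  1 × C: 3 H
  1 × C (aromatic): no H
  1 × C: no H
  1 × N: no H
  Total hydrogens = 15.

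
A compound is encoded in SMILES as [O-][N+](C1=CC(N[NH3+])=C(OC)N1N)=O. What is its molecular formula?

Heavy atoms from the SMILES: 5 C, 5 N, 3 O.
Implicit hydrogens by atom environment:
  3 × C (aromatic): no H
  2 × O: no H
  1 × C: 3 H
  1 × C (aromatic): 1 H
  1 × N (charge +1): 3 H
  1 × N: 2 H
  1 × N: 1 H
  1 × N (aromatic): no H
  1 × N (charge +1): no H
  1 × O (charge -1): no H
  Total hydrogens = 10.
Net charge +1.
Molecular formula: C5H10N5O3+

C5H10N5O3+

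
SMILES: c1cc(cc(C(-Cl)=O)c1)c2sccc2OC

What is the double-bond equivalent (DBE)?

Molecular formula from the SMILES: C12H9ClO2S.
DoU = (2C + 2 + N − H − X)/2 = (2·12 + 2 + 0 − 9 − 1)/2 = 16/2 = 8.
(Structurally: 2 ring(s) + 6 π bond(s) = 8.)

8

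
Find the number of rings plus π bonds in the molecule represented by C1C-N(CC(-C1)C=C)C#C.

Molecular formula from the SMILES: C9H13N.
DoU = (2C + 2 + N − H − X)/2 = (2·9 + 2 + 1 − 13 − 0)/2 = 8/2 = 4.
(Structurally: 1 ring(s) + 3 π bond(s) = 4.)

4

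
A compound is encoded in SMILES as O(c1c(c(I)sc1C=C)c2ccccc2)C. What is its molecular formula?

Heavy atoms from the SMILES: 13 C, 1 I, 1 O, 1 S.
Implicit hydrogens by atom environment:
  5 × C (aromatic): 1 H each → 5
  5 × C (aromatic): no H
  1 × C: 3 H
  1 × C: 2 H
  1 × C: 1 H
  1 × I: no H
  1 × O: no H
  1 × S (aromatic): no H
  Total hydrogens = 11.
Molecular formula: C13H11IOS

C13H11IOS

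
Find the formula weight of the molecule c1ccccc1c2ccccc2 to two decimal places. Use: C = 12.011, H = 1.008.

Molecular formula: C12H10.
M = 12×12.011 + 10×1.008 = 154.21 g/mol.

154.21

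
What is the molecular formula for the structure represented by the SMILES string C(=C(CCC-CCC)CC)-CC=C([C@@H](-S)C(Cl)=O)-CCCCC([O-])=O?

C20H32ClO3S-

Heavy atoms from the SMILES: 20 C, 1 Cl, 3 O, 1 S.
Implicit hydrogens by atom environment:
  11 × C: 2 H each → 22
  4 × C: no H
  3 × C: 1 H each → 3
  2 × C: 3 H each → 6
  2 × O: no H
  1 × Cl: no H
  1 × O (charge -1): no H
  1 × S: 1 H
  Total hydrogens = 32.
Net charge -1.
Molecular formula: C20H32ClO3S-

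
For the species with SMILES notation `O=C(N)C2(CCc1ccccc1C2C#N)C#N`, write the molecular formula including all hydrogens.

Heavy atoms from the SMILES: 13 C, 3 N, 1 O.
Implicit hydrogens by atom environment:
  4 × C (aromatic): 1 H each → 4
  4 × C: no H
  2 × C: 2 H each → 4
  2 × C (aromatic): no H
  2 × N: no H
  1 × C: 1 H
  1 × N: 2 H
  1 × O: no H
  Total hydrogens = 11.
Molecular formula: C13H11N3O

C13H11N3O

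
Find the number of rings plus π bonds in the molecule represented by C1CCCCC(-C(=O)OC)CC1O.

Molecular formula from the SMILES: C10H18O3.
DoU = (2C + 2 + N − H − X)/2 = (2·10 + 2 + 0 − 18 − 0)/2 = 4/2 = 2.
(Structurally: 1 ring(s) + 1 π bond(s) = 2.)

2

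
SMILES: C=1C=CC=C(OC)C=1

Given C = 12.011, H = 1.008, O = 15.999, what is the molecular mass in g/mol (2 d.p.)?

108.14

Molecular formula: C7H8O.
M = 7×12.011 + 8×1.008 + 1×15.999 = 108.14 g/mol.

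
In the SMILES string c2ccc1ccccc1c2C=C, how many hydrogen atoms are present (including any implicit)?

Hydrogens are implicit in SMILES; fill each atom to its normal valence:
  7 × C (aromatic): 1 H each → 7
  3 × C (aromatic): no H
  1 × C: 2 H
  1 × C: 1 H
  Total hydrogens = 10.

10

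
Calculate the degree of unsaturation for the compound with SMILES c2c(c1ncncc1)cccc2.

8

Molecular formula from the SMILES: C10H8N2.
DoU = (2C + 2 + N − H − X)/2 = (2·10 + 2 + 2 − 8 − 0)/2 = 16/2 = 8.
(Structurally: 2 ring(s) + 6 π bond(s) = 8.)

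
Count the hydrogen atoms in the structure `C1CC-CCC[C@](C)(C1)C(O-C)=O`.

20

Hydrogens are implicit in SMILES; fill each atom to its normal valence:
  7 × C: 2 H each → 14
  2 × C: 3 H each → 6
  2 × C: no H
  2 × O: no H
  Total hydrogens = 20.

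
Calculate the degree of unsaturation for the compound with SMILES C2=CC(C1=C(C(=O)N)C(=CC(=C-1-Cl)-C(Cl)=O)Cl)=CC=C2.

Molecular formula from the SMILES: C14H8Cl3NO2.
DoU = (2C + 2 + N − H − X)/2 = (2·14 + 2 + 1 − 8 − 3)/2 = 20/2 = 10.
(Structurally: 2 ring(s) + 8 π bond(s) = 10.)

10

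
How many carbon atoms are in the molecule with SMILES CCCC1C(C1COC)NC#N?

9

The symbol for carbon appears 9 times in the SMILES.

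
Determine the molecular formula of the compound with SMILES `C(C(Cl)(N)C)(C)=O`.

Heavy atoms from the SMILES: 4 C, 1 Cl, 1 N, 1 O.
Implicit hydrogens by atom environment:
  2 × C: 3 H each → 6
  2 × C: no H
  1 × Cl: no H
  1 × N: 2 H
  1 × O: no H
  Total hydrogens = 8.
Molecular formula: C4H8ClNO

C4H8ClNO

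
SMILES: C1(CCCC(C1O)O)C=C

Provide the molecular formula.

Heavy atoms from the SMILES: 8 C, 2 O.
Implicit hydrogens by atom environment:
  4 × C: 2 H each → 8
  4 × C: 1 H each → 4
  2 × O: 1 H each → 2
  Total hydrogens = 14.
Molecular formula: C8H14O2

C8H14O2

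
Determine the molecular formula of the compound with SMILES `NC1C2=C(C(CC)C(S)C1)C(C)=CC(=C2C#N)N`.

C14H19N3S

Heavy atoms from the SMILES: 14 C, 3 N, 1 S.
Implicit hydrogens by atom environment:
  5 × C (aromatic): no H
  3 × C: 1 H each → 3
  2 × C: 3 H each → 6
  2 × C: 2 H each → 4
  2 × N: 2 H each → 4
  1 × C (aromatic): 1 H
  1 × C: no H
  1 × N: no H
  1 × S: 1 H
  Total hydrogens = 19.
Molecular formula: C14H19N3S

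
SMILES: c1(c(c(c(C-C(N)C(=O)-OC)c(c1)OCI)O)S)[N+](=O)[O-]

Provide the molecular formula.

Heavy atoms from the SMILES: 11 C, 1 I, 2 N, 6 O, 1 S.
Implicit hydrogens by atom environment:
  5 × C (aromatic): no H
  4 × O: no H
  2 × C: 2 H each → 4
  1 × C: 3 H
  1 × C (aromatic): 1 H
  1 × C: 1 H
  1 × C: no H
  1 × I: no H
  1 × N: 2 H
  1 × N (charge +1): no H
  1 × O: 1 H
  1 × O (charge -1): no H
  1 × S: 1 H
  Total hydrogens = 13.
Molecular formula: C11H13IN2O6S

C11H13IN2O6S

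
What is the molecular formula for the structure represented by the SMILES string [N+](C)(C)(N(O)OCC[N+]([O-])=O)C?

C5H14N3O4+

Heavy atoms from the SMILES: 5 C, 3 N, 4 O.
Implicit hydrogens by atom environment:
  3 × C: 3 H each → 9
  2 × C: 2 H each → 4
  2 × N (charge +1): no H
  2 × O: no H
  1 × N: no H
  1 × O: 1 H
  1 × O (charge -1): no H
  Total hydrogens = 14.
Net charge +1.
Molecular formula: C5H14N3O4+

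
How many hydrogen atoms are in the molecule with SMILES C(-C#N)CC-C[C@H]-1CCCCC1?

19

Hydrogens are implicit in SMILES; fill each atom to its normal valence:
  9 × C: 2 H each → 18
  1 × C: 1 H
  1 × C: no H
  1 × N: no H
  Total hydrogens = 19.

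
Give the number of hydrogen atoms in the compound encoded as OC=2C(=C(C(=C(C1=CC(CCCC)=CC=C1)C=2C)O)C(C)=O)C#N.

21

Hydrogens are implicit in SMILES; fill each atom to its normal valence:
  8 × C (aromatic): no H
  4 × C (aromatic): 1 H each → 4
  3 × C: 3 H each → 9
  3 × C: 2 H each → 6
  2 × C: no H
  2 × O: 1 H each → 2
  1 × N: no H
  1 × O: no H
  Total hydrogens = 21.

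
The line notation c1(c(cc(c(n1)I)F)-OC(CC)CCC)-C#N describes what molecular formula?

C12H14FIN2O

Heavy atoms from the SMILES: 12 C, 1 F, 1 I, 2 N, 1 O.
Implicit hydrogens by atom environment:
  4 × C (aromatic): no H
  3 × C: 2 H each → 6
  2 × C: 3 H each → 6
  1 × C (aromatic): 1 H
  1 × C: 1 H
  1 × C: no H
  1 × F: no H
  1 × I: no H
  1 × N (aromatic): no H
  1 × N: no H
  1 × O: no H
  Total hydrogens = 14.
Molecular formula: C12H14FIN2O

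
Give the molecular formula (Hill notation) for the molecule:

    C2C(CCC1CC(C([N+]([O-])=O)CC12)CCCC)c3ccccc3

Heavy atoms from the SMILES: 20 C, 1 N, 2 O.
Implicit hydrogens by atom environment:
  8 × C: 2 H each → 16
  5 × C: 1 H each → 5
  5 × C (aromatic): 1 H each → 5
  1 × C: 3 H
  1 × C (aromatic): no H
  1 × N (charge +1): no H
  1 × O: no H
  1 × O (charge -1): no H
  Total hydrogens = 29.
Molecular formula: C20H29NO2

C20H29NO2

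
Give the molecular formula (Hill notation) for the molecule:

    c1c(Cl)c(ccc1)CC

Heavy atoms from the SMILES: 8 C, 1 Cl.
Implicit hydrogens by atom environment:
  4 × C (aromatic): 1 H each → 4
  2 × C (aromatic): no H
  1 × C: 3 H
  1 × C: 2 H
  1 × Cl: no H
  Total hydrogens = 9.
Molecular formula: C8H9Cl

C8H9Cl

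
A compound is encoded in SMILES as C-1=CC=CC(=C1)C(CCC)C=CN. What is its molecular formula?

C12H17N

Heavy atoms from the SMILES: 12 C, 1 N.
Implicit hydrogens by atom environment:
  5 × C (aromatic): 1 H each → 5
  3 × C: 1 H each → 3
  2 × C: 2 H each → 4
  1 × C: 3 H
  1 × C (aromatic): no H
  1 × N: 2 H
  Total hydrogens = 17.
Molecular formula: C12H17N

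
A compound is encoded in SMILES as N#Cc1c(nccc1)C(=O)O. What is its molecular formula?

Heavy atoms from the SMILES: 7 C, 2 N, 2 O.
Implicit hydrogens by atom environment:
  3 × C (aromatic): 1 H each → 3
  2 × C (aromatic): no H
  2 × C: no H
  1 × N (aromatic): no H
  1 × N: no H
  1 × O: 1 H
  1 × O: no H
  Total hydrogens = 4.
Molecular formula: C7H4N2O2

C7H4N2O2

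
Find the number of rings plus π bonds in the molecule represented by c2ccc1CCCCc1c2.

Molecular formula from the SMILES: C10H12.
DoU = (2C + 2 + N − H − X)/2 = (2·10 + 2 + 0 − 12 − 0)/2 = 10/2 = 5.
(Structurally: 2 ring(s) + 3 π bond(s) = 5.)

5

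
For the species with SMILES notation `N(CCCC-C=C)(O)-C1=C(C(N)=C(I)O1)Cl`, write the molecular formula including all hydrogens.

C10H14ClIN2O2

Heavy atoms from the SMILES: 10 C, 1 Cl, 1 I, 2 N, 2 O.
Implicit hydrogens by atom environment:
  5 × C: 2 H each → 10
  4 × C (aromatic): no H
  1 × C: 1 H
  1 × Cl: no H
  1 × I: no H
  1 × N: 2 H
  1 × N: no H
  1 × O: 1 H
  1 × O (aromatic): no H
  Total hydrogens = 14.
Molecular formula: C10H14ClIN2O2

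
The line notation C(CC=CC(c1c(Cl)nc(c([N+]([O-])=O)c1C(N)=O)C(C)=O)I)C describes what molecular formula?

Heavy atoms from the SMILES: 14 C, 1 Cl, 1 I, 3 N, 4 O.
Implicit hydrogens by atom environment:
  5 × C (aromatic): no H
  3 × C: 1 H each → 3
  3 × O: no H
  2 × C: 3 H each → 6
  2 × C: 2 H each → 4
  2 × C: no H
  1 × Cl: no H
  1 × I: no H
  1 × N: 2 H
  1 × N (aromatic): no H
  1 × N (charge +1): no H
  1 × O (charge -1): no H
  Total hydrogens = 15.
Molecular formula: C14H15ClIN3O4

C14H15ClIN3O4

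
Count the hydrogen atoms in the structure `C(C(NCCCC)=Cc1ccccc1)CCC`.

Hydrogens are implicit in SMILES; fill each atom to its normal valence:
  6 × C: 2 H each → 12
  5 × C (aromatic): 1 H each → 5
  2 × C: 3 H each → 6
  1 × C: 1 H
  1 × C (aromatic): no H
  1 × C: no H
  1 × N: 1 H
  Total hydrogens = 25.

25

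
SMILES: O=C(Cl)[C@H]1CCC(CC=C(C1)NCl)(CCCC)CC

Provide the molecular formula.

Heavy atoms from the SMILES: 15 C, 2 Cl, 1 N, 1 O.
Implicit hydrogens by atom environment:
  8 × C: 2 H each → 16
  3 × C: no H
  2 × C: 3 H each → 6
  2 × C: 1 H each → 2
  2 × Cl: no H
  1 × N: 1 H
  1 × O: no H
  Total hydrogens = 25.
Molecular formula: C15H25Cl2NO

C15H25Cl2NO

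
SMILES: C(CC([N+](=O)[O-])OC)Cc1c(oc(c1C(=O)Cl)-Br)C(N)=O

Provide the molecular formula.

C11H12BrClN2O6

Heavy atoms from the SMILES: 1 Br, 11 C, 1 Cl, 2 N, 6 O.
Implicit hydrogens by atom environment:
  4 × C (aromatic): no H
  4 × O: no H
  3 × C: 2 H each → 6
  2 × C: no H
  1 × Br: no H
  1 × C: 3 H
  1 × C: 1 H
  1 × Cl: no H
  1 × N: 2 H
  1 × N (charge +1): no H
  1 × O (aromatic): no H
  1 × O (charge -1): no H
  Total hydrogens = 12.
Molecular formula: C11H12BrClN2O6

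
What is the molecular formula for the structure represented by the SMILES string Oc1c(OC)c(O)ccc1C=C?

Heavy atoms from the SMILES: 9 C, 3 O.
Implicit hydrogens by atom environment:
  4 × C (aromatic): no H
  2 × C (aromatic): 1 H each → 2
  2 × O: 1 H each → 2
  1 × C: 3 H
  1 × C: 2 H
  1 × C: 1 H
  1 × O: no H
  Total hydrogens = 10.
Molecular formula: C9H10O3

C9H10O3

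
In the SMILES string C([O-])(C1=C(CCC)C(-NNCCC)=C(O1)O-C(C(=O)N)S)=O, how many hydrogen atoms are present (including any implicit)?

Hydrogens are implicit in SMILES; fill each atom to its normal valence:
  4 × C: 2 H each → 8
  4 × C (aromatic): no H
  3 × O: no H
  2 × C: 3 H each → 6
  2 × C: no H
  2 × N: 1 H each → 2
  1 × C: 1 H
  1 × N: 2 H
  1 × O (aromatic): no H
  1 × O (charge -1): no H
  1 × S: 1 H
  Total hydrogens = 20.

20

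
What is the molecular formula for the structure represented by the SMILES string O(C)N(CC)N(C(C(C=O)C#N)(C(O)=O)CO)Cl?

Heavy atoms from the SMILES: 9 C, 1 Cl, 3 N, 5 O.
Implicit hydrogens by atom environment:
  3 × C: no H
  3 × N: no H
  3 × O: no H
  2 × C: 3 H each → 6
  2 × C: 2 H each → 4
  2 × C: 1 H each → 2
  2 × O: 1 H each → 2
  1 × Cl: no H
  Total hydrogens = 14.
Molecular formula: C9H14ClN3O5

C9H14ClN3O5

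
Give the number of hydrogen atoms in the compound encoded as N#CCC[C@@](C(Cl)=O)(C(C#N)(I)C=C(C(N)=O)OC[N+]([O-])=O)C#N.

9

Hydrogens are implicit in SMILES; fill each atom to its normal valence:
  8 × C: no H
  4 × O: no H
  3 × C: 2 H each → 6
  3 × N: no H
  1 × C: 1 H
  1 × Cl: no H
  1 × I: no H
  1 × N: 2 H
  1 × N (charge +1): no H
  1 × O (charge -1): no H
  Total hydrogens = 9.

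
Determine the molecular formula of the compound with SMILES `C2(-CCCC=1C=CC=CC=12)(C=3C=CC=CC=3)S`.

C16H16S

Heavy atoms from the SMILES: 16 C, 1 S.
Implicit hydrogens by atom environment:
  9 × C (aromatic): 1 H each → 9
  3 × C: 2 H each → 6
  3 × C (aromatic): no H
  1 × C: no H
  1 × S: 1 H
  Total hydrogens = 16.
Molecular formula: C16H16S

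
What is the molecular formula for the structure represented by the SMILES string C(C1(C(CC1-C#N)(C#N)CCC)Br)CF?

Heavy atoms from the SMILES: 1 Br, 11 C, 1 F, 2 N.
Implicit hydrogens by atom environment:
  5 × C: 2 H each → 10
  4 × C: no H
  2 × N: no H
  1 × Br: no H
  1 × C: 3 H
  1 × C: 1 H
  1 × F: no H
  Total hydrogens = 14.
Molecular formula: C11H14BrFN2

C11H14BrFN2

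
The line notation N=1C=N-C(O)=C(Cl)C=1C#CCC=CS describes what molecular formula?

Heavy atoms from the SMILES: 9 C, 1 Cl, 2 N, 1 O, 1 S.
Implicit hydrogens by atom environment:
  3 × C (aromatic): no H
  2 × C: 1 H each → 2
  2 × C: no H
  2 × N (aromatic): no H
  1 × C: 2 H
  1 × C (aromatic): 1 H
  1 × Cl: no H
  1 × O: 1 H
  1 × S: 1 H
  Total hydrogens = 7.
Molecular formula: C9H7ClN2OS

C9H7ClN2OS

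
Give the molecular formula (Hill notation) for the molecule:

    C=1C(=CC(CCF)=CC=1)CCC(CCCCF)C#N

C16H21F2N

Heavy atoms from the SMILES: 16 C, 2 F, 1 N.
Implicit hydrogens by atom environment:
  8 × C: 2 H each → 16
  4 × C (aromatic): 1 H each → 4
  2 × C (aromatic): no H
  2 × F: no H
  1 × C: 1 H
  1 × C: no H
  1 × N: no H
  Total hydrogens = 21.
Molecular formula: C16H21F2N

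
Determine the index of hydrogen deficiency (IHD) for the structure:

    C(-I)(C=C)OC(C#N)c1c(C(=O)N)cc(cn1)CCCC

Molecular formula from the SMILES: C15H18IN3O2.
DoU = (2C + 2 + N − H − X)/2 = (2·15 + 2 + 3 − 18 − 1)/2 = 16/2 = 8.
(Structurally: 1 ring(s) + 7 π bond(s) = 8.)

8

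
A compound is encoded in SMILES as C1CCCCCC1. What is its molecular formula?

Heavy atoms from the SMILES: 7 C.
Implicit hydrogens by atom environment:
  7 × C: 2 H each → 14
  Total hydrogens = 14.
Molecular formula: C7H14

C7H14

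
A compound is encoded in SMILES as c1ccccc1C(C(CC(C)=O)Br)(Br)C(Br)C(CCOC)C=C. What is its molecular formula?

Heavy atoms from the SMILES: 3 Br, 18 C, 2 O.
Implicit hydrogens by atom environment:
  5 × C (aromatic): 1 H each → 5
  4 × C: 2 H each → 8
  4 × C: 1 H each → 4
  3 × Br: no H
  2 × C: 3 H each → 6
  2 × C: no H
  2 × O: no H
  1 × C (aromatic): no H
  Total hydrogens = 23.
Molecular formula: C18H23Br3O2

C18H23Br3O2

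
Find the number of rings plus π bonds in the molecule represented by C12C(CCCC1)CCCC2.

2

Molecular formula from the SMILES: C10H18.
DoU = (2C + 2 + N − H − X)/2 = (2·10 + 2 + 0 − 18 − 0)/2 = 4/2 = 2.
(Structurally: 2 ring(s) + 0 π bond(s) = 2.)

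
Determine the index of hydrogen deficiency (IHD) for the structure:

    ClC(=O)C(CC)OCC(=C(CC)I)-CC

Molecular formula from the SMILES: C11H18ClIO2.
DoU = (2C + 2 + N − H − X)/2 = (2·11 + 2 + 0 − 18 − 2)/2 = 4/2 = 2.
(Structurally: 0 ring(s) + 2 π bond(s) = 2.)

2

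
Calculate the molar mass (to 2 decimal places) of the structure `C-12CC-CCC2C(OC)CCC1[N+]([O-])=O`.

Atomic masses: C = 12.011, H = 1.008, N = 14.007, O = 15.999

213.28

Molecular formula: C11H19NO3.
M = 11×12.011 + 19×1.008 + 1×14.007 + 3×15.999 = 213.28 g/mol.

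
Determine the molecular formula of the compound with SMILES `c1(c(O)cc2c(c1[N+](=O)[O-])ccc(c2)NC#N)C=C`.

C13H9N3O3

Heavy atoms from the SMILES: 13 C, 3 N, 3 O.
Implicit hydrogens by atom environment:
  6 × C (aromatic): no H
  4 × C (aromatic): 1 H each → 4
  1 × C: 2 H
  1 × C: 1 H
  1 × C: no H
  1 × N: 1 H
  1 × N: no H
  1 × N (charge +1): no H
  1 × O: 1 H
  1 × O: no H
  1 × O (charge -1): no H
  Total hydrogens = 9.
Molecular formula: C13H9N3O3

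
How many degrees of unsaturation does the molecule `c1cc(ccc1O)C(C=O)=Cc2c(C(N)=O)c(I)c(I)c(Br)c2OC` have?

Molecular formula from the SMILES: C17H12BrI2NO4.
DoU = (2C + 2 + N − H − X)/2 = (2·17 + 2 + 1 − 12 − 3)/2 = 22/2 = 11.
(Structurally: 2 ring(s) + 9 π bond(s) = 11.)

11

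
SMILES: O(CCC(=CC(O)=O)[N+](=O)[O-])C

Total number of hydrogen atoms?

Hydrogens are implicit in SMILES; fill each atom to its normal valence:
  3 × O: no H
  2 × C: 2 H each → 4
  2 × C: no H
  1 × C: 3 H
  1 × C: 1 H
  1 × N (charge +1): no H
  1 × O: 1 H
  1 × O (charge -1): no H
  Total hydrogens = 9.

9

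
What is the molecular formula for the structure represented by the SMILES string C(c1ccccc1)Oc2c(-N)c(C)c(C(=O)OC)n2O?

C14H16N2O4

Heavy atoms from the SMILES: 14 C, 2 N, 4 O.
Implicit hydrogens by atom environment:
  5 × C (aromatic): 1 H each → 5
  5 × C (aromatic): no H
  3 × O: no H
  2 × C: 3 H each → 6
  1 × C: 2 H
  1 × C: no H
  1 × N: 2 H
  1 × N (aromatic): no H
  1 × O: 1 H
  Total hydrogens = 16.
Molecular formula: C14H16N2O4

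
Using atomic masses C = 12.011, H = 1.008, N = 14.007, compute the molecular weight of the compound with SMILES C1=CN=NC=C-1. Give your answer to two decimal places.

Molecular formula: C4H4N2.
M = 4×12.011 + 4×1.008 + 2×14.007 = 80.09 g/mol.

80.09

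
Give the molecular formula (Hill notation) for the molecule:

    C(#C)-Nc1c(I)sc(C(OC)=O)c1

Heavy atoms from the SMILES: 8 C, 1 I, 1 N, 2 O, 1 S.
Implicit hydrogens by atom environment:
  3 × C (aromatic): no H
  2 × C: no H
  2 × O: no H
  1 × C: 3 H
  1 × C (aromatic): 1 H
  1 × C: 1 H
  1 × I: no H
  1 × N: 1 H
  1 × S (aromatic): no H
  Total hydrogens = 6.
Molecular formula: C8H6INO2S

C8H6INO2S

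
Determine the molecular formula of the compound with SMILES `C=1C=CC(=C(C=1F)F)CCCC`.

C10H12F2

Heavy atoms from the SMILES: 10 C, 2 F.
Implicit hydrogens by atom environment:
  3 × C: 2 H each → 6
  3 × C (aromatic): 1 H each → 3
  3 × C (aromatic): no H
  2 × F: no H
  1 × C: 3 H
  Total hydrogens = 12.
Molecular formula: C10H12F2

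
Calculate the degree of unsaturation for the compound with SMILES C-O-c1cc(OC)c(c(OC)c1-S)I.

Molecular formula from the SMILES: C9H11IO3S.
DoU = (2C + 2 + N − H − X)/2 = (2·9 + 2 + 0 − 11 − 1)/2 = 8/2 = 4.
(Structurally: 1 ring(s) + 3 π bond(s) = 4.)

4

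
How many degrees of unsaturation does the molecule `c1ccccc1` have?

4

Molecular formula from the SMILES: C6H6.
DoU = (2C + 2 + N − H − X)/2 = (2·6 + 2 + 0 − 6 − 0)/2 = 8/2 = 4.
(Structurally: 1 ring(s) + 3 π bond(s) = 4.)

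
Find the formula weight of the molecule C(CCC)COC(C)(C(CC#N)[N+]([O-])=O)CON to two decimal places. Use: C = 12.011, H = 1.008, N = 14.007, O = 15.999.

Molecular formula: C11H21N3O4.
M = 11×12.011 + 21×1.008 + 3×14.007 + 4×15.999 = 259.31 g/mol.

259.31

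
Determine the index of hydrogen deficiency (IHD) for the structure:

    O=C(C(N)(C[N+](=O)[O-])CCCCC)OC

2

Molecular formula from the SMILES: C9H18N2O4.
DoU = (2C + 2 + N − H − X)/2 = (2·9 + 2 + 2 − 18 − 0)/2 = 4/2 = 2.
(Structurally: 0 ring(s) + 2 π bond(s) = 2.)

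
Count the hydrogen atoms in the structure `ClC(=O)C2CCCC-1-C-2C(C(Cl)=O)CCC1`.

16

Hydrogens are implicit in SMILES; fill each atom to its normal valence:
  6 × C: 2 H each → 12
  4 × C: 1 H each → 4
  2 × C: no H
  2 × Cl: no H
  2 × O: no H
  Total hydrogens = 16.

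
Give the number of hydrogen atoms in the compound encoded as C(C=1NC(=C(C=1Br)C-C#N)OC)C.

Hydrogens are implicit in SMILES; fill each atom to its normal valence:
  4 × C (aromatic): no H
  2 × C: 3 H each → 6
  2 × C: 2 H each → 4
  1 × Br: no H
  1 × C: no H
  1 × N (aromatic): 1 H
  1 × N: no H
  1 × O: no H
  Total hydrogens = 11.

11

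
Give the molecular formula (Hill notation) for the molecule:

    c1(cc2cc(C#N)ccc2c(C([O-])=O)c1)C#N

Heavy atoms from the SMILES: 13 C, 2 N, 2 O.
Implicit hydrogens by atom environment:
  5 × C (aromatic): 1 H each → 5
  5 × C (aromatic): no H
  3 × C: no H
  2 × N: no H
  1 × O: no H
  1 × O (charge -1): no H
  Total hydrogens = 5.
Net charge -1.
Molecular formula: C13H5N2O2-

C13H5N2O2-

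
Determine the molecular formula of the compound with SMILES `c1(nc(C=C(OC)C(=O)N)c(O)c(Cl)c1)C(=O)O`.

C10H9ClN2O5

Heavy atoms from the SMILES: 10 C, 1 Cl, 2 N, 5 O.
Implicit hydrogens by atom environment:
  4 × C (aromatic): no H
  3 × C: no H
  3 × O: no H
  2 × O: 1 H each → 2
  1 × C: 3 H
  1 × C (aromatic): 1 H
  1 × C: 1 H
  1 × Cl: no H
  1 × N: 2 H
  1 × N (aromatic): no H
  Total hydrogens = 9.
Molecular formula: C10H9ClN2O5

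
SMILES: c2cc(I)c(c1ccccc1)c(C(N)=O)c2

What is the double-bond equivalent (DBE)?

Molecular formula from the SMILES: C13H10INO.
DoU = (2C + 2 + N − H − X)/2 = (2·13 + 2 + 1 − 10 − 1)/2 = 18/2 = 9.
(Structurally: 2 ring(s) + 7 π bond(s) = 9.)

9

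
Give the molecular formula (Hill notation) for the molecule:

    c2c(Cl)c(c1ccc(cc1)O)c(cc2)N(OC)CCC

C16H18ClNO2

Heavy atoms from the SMILES: 16 C, 1 Cl, 1 N, 2 O.
Implicit hydrogens by atom environment:
  7 × C (aromatic): 1 H each → 7
  5 × C (aromatic): no H
  2 × C: 3 H each → 6
  2 × C: 2 H each → 4
  1 × Cl: no H
  1 × N: no H
  1 × O: 1 H
  1 × O: no H
  Total hydrogens = 18.
Molecular formula: C16H18ClNO2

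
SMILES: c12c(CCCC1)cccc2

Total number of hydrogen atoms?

Hydrogens are implicit in SMILES; fill each atom to its normal valence:
  4 × C: 2 H each → 8
  4 × C (aromatic): 1 H each → 4
  2 × C (aromatic): no H
  Total hydrogens = 12.

12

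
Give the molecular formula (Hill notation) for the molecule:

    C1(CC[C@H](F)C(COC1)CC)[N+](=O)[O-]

Heavy atoms from the SMILES: 9 C, 1 F, 1 N, 3 O.
Implicit hydrogens by atom environment:
  5 × C: 2 H each → 10
  3 × C: 1 H each → 3
  2 × O: no H
  1 × C: 3 H
  1 × F: no H
  1 × N (charge +1): no H
  1 × O (charge -1): no H
  Total hydrogens = 16.
Molecular formula: C9H16FNO3

C9H16FNO3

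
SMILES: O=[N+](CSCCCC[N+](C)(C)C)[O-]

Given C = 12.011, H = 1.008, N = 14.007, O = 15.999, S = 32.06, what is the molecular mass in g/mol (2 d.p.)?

Molecular formula: C8H19N2O2S+.
M = 8×12.011 + 19×1.008 + 2×14.007 + 2×15.999 + 1×32.06 = 207.31 g/mol.

207.31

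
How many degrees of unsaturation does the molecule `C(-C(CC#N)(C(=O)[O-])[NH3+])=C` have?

4

Molecular formula from the SMILES: C6H8N2O2.
DoU = (2C + 2 + N − H − X)/2 = (2·6 + 2 + 2 − 8 − 0)/2 = 8/2 = 4.
(Structurally: 0 ring(s) + 4 π bond(s) = 4.)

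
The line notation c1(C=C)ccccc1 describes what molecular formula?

Heavy atoms from the SMILES: 8 C.
Implicit hydrogens by atom environment:
  5 × C (aromatic): 1 H each → 5
  1 × C: 2 H
  1 × C: 1 H
  1 × C (aromatic): no H
  Total hydrogens = 8.
Molecular formula: C8H8

C8H8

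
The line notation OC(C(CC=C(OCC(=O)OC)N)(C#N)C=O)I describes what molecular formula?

Heavy atoms from the SMILES: 10 C, 1 I, 2 N, 5 O.
Implicit hydrogens by atom environment:
  4 × C: no H
  4 × O: no H
  3 × C: 1 H each → 3
  2 × C: 2 H each → 4
  1 × C: 3 H
  1 × I: no H
  1 × N: 2 H
  1 × N: no H
  1 × O: 1 H
  Total hydrogens = 13.
Molecular formula: C10H13IN2O5

C10H13IN2O5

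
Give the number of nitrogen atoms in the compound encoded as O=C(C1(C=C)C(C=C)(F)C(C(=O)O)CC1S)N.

1

The symbol for nitrogen appears 1 time in the SMILES.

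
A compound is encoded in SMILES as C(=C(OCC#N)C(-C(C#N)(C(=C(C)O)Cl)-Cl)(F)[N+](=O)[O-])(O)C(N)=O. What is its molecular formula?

Heavy atoms from the SMILES: 11 C, 2 Cl, 1 F, 4 N, 6 O.
Implicit hydrogens by atom environment:
  9 × C: no H
  3 × O: no H
  2 × Cl: no H
  2 × N: no H
  2 × O: 1 H each → 2
  1 × C: 3 H
  1 × C: 2 H
  1 × F: no H
  1 × N: 2 H
  1 × N (charge +1): no H
  1 × O (charge -1): no H
  Total hydrogens = 9.
Molecular formula: C11H9Cl2FN4O6

C11H9Cl2FN4O6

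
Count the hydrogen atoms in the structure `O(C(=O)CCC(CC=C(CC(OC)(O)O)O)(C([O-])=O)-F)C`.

Hydrogens are implicit in SMILES; fill each atom to its normal valence:
  5 × C: no H
  4 × C: 2 H each → 8
  4 × O: no H
  3 × O: 1 H each → 3
  2 × C: 3 H each → 6
  1 × C: 1 H
  1 × F: no H
  1 × O (charge -1): no H
  Total hydrogens = 18.

18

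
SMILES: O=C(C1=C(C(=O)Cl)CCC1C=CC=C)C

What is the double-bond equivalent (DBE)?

6

Molecular formula from the SMILES: C12H13ClO2.
DoU = (2C + 2 + N − H − X)/2 = (2·12 + 2 + 0 − 13 − 1)/2 = 12/2 = 6.
(Structurally: 1 ring(s) + 5 π bond(s) = 6.)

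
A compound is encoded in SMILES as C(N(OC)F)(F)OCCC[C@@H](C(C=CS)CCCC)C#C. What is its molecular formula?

Heavy atoms from the SMILES: 15 C, 2 F, 1 N, 2 O, 1 S.
Implicit hydrogens by atom environment:
  6 × C: 2 H each → 12
  6 × C: 1 H each → 6
  2 × C: 3 H each → 6
  2 × F: no H
  2 × O: no H
  1 × C: no H
  1 × N: no H
  1 × S: 1 H
  Total hydrogens = 25.
Molecular formula: C15H25F2NO2S

C15H25F2NO2S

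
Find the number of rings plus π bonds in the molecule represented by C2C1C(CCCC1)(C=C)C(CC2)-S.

Molecular formula from the SMILES: C12H20S.
DoU = (2C + 2 + N − H − X)/2 = (2·12 + 2 + 0 − 20 − 0)/2 = 6/2 = 3.
(Structurally: 2 ring(s) + 1 π bond(s) = 3.)

3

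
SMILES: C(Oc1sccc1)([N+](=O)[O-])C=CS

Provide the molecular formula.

Heavy atoms from the SMILES: 7 C, 1 N, 3 O, 2 S.
Implicit hydrogens by atom environment:
  3 × C (aromatic): 1 H each → 3
  3 × C: 1 H each → 3
  2 × O: no H
  1 × C (aromatic): no H
  1 × N (charge +1): no H
  1 × O (charge -1): no H
  1 × S: 1 H
  1 × S (aromatic): no H
  Total hydrogens = 7.
Molecular formula: C7H7NO3S2

C7H7NO3S2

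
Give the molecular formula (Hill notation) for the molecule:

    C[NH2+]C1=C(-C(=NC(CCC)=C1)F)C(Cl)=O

Heavy atoms from the SMILES: 10 C, 1 Cl, 1 F, 2 N, 1 O.
Implicit hydrogens by atom environment:
  4 × C (aromatic): no H
  2 × C: 3 H each → 6
  2 × C: 2 H each → 4
  1 × C (aromatic): 1 H
  1 × C: no H
  1 × Cl: no H
  1 × F: no H
  1 × N (charge +1): 2 H
  1 × N (aromatic): no H
  1 × O: no H
  Total hydrogens = 13.
Net charge +1.
Molecular formula: C10H13ClFN2O+

C10H13ClFN2O+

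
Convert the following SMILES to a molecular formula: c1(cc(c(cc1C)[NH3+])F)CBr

C8H10BrFN+

Heavy atoms from the SMILES: 1 Br, 8 C, 1 F, 1 N.
Implicit hydrogens by atom environment:
  4 × C (aromatic): no H
  2 × C (aromatic): 1 H each → 2
  1 × Br: no H
  1 × C: 3 H
  1 × C: 2 H
  1 × F: no H
  1 × N (charge +1): 3 H
  Total hydrogens = 10.
Net charge +1.
Molecular formula: C8H10BrFN+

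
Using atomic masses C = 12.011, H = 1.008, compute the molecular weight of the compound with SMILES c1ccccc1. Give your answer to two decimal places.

Molecular formula: C6H6.
M = 6×12.011 + 6×1.008 = 78.11 g/mol.

78.11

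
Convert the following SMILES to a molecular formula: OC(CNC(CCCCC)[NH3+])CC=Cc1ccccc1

C17H29N2O+

Heavy atoms from the SMILES: 17 C, 2 N, 1 O.
Implicit hydrogens by atom environment:
  6 × C: 2 H each → 12
  5 × C (aromatic): 1 H each → 5
  4 × C: 1 H each → 4
  1 × C: 3 H
  1 × C (aromatic): no H
  1 × N (charge +1): 3 H
  1 × N: 1 H
  1 × O: 1 H
  Total hydrogens = 29.
Net charge +1.
Molecular formula: C17H29N2O+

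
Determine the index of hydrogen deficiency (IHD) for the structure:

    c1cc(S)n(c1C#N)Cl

5

Molecular formula from the SMILES: C5H3ClN2S.
DoU = (2C + 2 + N − H − X)/2 = (2·5 + 2 + 2 − 3 − 1)/2 = 10/2 = 5.
(Structurally: 1 ring(s) + 4 π bond(s) = 5.)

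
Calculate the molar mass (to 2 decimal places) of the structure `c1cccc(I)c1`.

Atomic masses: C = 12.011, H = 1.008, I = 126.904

Molecular formula: C6H5I.
M = 6×12.011 + 5×1.008 + 1×126.904 = 204.01 g/mol.

204.01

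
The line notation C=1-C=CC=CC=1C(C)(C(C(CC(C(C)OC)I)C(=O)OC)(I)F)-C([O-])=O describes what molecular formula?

C18H22FI2O5-

Heavy atoms from the SMILES: 18 C, 1 F, 2 I, 5 O.
Implicit hydrogens by atom environment:
  5 × C (aromatic): 1 H each → 5
  4 × C: 3 H each → 12
  4 × C: no H
  4 × O: no H
  3 × C: 1 H each → 3
  2 × I: no H
  1 × C: 2 H
  1 × C (aromatic): no H
  1 × F: no H
  1 × O (charge -1): no H
  Total hydrogens = 22.
Net charge -1.
Molecular formula: C18H22FI2O5-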